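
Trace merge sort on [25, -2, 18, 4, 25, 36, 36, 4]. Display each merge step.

Divide and conquer:
  Merge [25] + [-2] -> [-2, 25]
  Merge [18] + [4] -> [4, 18]
  Merge [-2, 25] + [4, 18] -> [-2, 4, 18, 25]
  Merge [25] + [36] -> [25, 36]
  Merge [36] + [4] -> [4, 36]
  Merge [25, 36] + [4, 36] -> [4, 25, 36, 36]
  Merge [-2, 4, 18, 25] + [4, 25, 36, 36] -> [-2, 4, 4, 18, 25, 25, 36, 36]


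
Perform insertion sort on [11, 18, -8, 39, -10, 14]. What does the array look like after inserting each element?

First element 11 is already 'sorted'
Insert 18: shifted 0 elements -> [11, 18, -8, 39, -10, 14]
Insert -8: shifted 2 elements -> [-8, 11, 18, 39, -10, 14]
Insert 39: shifted 0 elements -> [-8, 11, 18, 39, -10, 14]
Insert -10: shifted 4 elements -> [-10, -8, 11, 18, 39, 14]
Insert 14: shifted 2 elements -> [-10, -8, 11, 14, 18, 39]


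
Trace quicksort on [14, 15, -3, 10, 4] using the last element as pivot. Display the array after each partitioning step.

Partition 1: pivot=4 at index 1 -> [-3, 4, 14, 10, 15]
Partition 2: pivot=15 at index 4 -> [-3, 4, 14, 10, 15]
Partition 3: pivot=10 at index 2 -> [-3, 4, 10, 14, 15]


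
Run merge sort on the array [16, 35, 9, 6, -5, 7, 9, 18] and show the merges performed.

Divide and conquer:
  Merge [16] + [35] -> [16, 35]
  Merge [9] + [6] -> [6, 9]
  Merge [16, 35] + [6, 9] -> [6, 9, 16, 35]
  Merge [-5] + [7] -> [-5, 7]
  Merge [9] + [18] -> [9, 18]
  Merge [-5, 7] + [9, 18] -> [-5, 7, 9, 18]
  Merge [6, 9, 16, 35] + [-5, 7, 9, 18] -> [-5, 6, 7, 9, 9, 16, 18, 35]


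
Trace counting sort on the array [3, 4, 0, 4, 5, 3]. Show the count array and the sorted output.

Count array: [1, 0, 0, 2, 2, 1]
(count[i] = number of elements equal to i)
Cumulative count: [1, 1, 1, 3, 5, 6]
Sorted: [0, 3, 3, 4, 4, 5]


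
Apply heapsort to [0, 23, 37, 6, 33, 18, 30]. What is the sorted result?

Build heap: [37, 33, 30, 6, 23, 18, 0]
Extract 37: [33, 23, 30, 6, 0, 18, 37]
Extract 33: [30, 23, 18, 6, 0, 33, 37]
Extract 30: [23, 6, 18, 0, 30, 33, 37]
Extract 23: [18, 6, 0, 23, 30, 33, 37]
Extract 18: [6, 0, 18, 23, 30, 33, 37]
Extract 6: [0, 6, 18, 23, 30, 33, 37]


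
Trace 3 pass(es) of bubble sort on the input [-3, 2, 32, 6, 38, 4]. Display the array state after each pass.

After pass 1: [-3, 2, 6, 32, 4, 38] (2 swaps)
After pass 2: [-3, 2, 6, 4, 32, 38] (1 swaps)
After pass 3: [-3, 2, 4, 6, 32, 38] (1 swaps)
Total swaps: 4


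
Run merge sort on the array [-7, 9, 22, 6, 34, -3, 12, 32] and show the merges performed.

Divide and conquer:
  Merge [-7] + [9] -> [-7, 9]
  Merge [22] + [6] -> [6, 22]
  Merge [-7, 9] + [6, 22] -> [-7, 6, 9, 22]
  Merge [34] + [-3] -> [-3, 34]
  Merge [12] + [32] -> [12, 32]
  Merge [-3, 34] + [12, 32] -> [-3, 12, 32, 34]
  Merge [-7, 6, 9, 22] + [-3, 12, 32, 34] -> [-7, -3, 6, 9, 12, 22, 32, 34]


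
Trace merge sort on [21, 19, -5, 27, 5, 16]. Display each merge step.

Divide and conquer:
  Merge [19] + [-5] -> [-5, 19]
  Merge [21] + [-5, 19] -> [-5, 19, 21]
  Merge [5] + [16] -> [5, 16]
  Merge [27] + [5, 16] -> [5, 16, 27]
  Merge [-5, 19, 21] + [5, 16, 27] -> [-5, 5, 16, 19, 21, 27]


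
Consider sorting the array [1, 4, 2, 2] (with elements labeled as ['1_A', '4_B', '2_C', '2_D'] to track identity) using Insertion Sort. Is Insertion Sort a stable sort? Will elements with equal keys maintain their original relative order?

Trace Insertion Sort on the labeled array (the key is the number; the letter only tracks identity):
  Insert 4_B at index 1: [1_A, 4_B, 2_C, 2_D]
  Insert 2_C at index 1: [1_A, 2_C, 4_B, 2_D]
  Insert 2_D at index 2: [1_A, 2_C, 2_D, 4_B]
Final order: [1_A, 2_C, 2_D, 4_B]
Equal keys:
  value 2: originally 2_C, 2_D; after sorting 2_C, 2_D -> order preserved
All equal keys kept their original relative order. Insertion Sort is stable: elements are shifted only while they are strictly greater than the key, so a key is inserted after any equal elements already placed.
Answer: Stable


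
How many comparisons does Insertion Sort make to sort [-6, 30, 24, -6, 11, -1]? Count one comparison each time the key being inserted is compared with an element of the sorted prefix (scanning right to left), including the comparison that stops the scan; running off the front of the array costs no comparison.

Insert 30: -6 <= 30 (stop) = 1 comparison(s) -> [-6, 30, 24, -6, 11, -1]
Insert 24: 30 > 24 (shift), -6 <= 24 (stop) = 2 comparison(s) -> [-6, 24, 30, -6, 11, -1]
Insert -6: 30 > -6 (shift), 24 > -6 (shift), -6 <= -6 (stop) = 3 comparison(s) -> [-6, -6, 24, 30, 11, -1]
Insert 11: 30 > 11 (shift), 24 > 11 (shift), -6 <= 11 (stop) = 3 comparison(s) -> [-6, -6, 11, 24, 30, -1]
Insert -1: 30 > -1 (shift), 24 > -1 (shift), 11 > -1 (shift), -6 <= -1 (stop) = 4 comparison(s) -> [-6, -6, -1, 11, 24, 30]
Total comparisons: 1 + 2 + 3 + 3 + 4 = 13


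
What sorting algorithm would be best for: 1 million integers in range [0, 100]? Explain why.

Best choice: Counting sort
Reason: O(n + k) where k=100 is small; linear time beats O(n log n)


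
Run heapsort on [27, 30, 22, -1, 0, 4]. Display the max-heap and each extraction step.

Build heap: [30, 27, 22, -1, 0, 4]
Extract 30: [27, 4, 22, -1, 0, 30]
Extract 27: [22, 4, 0, -1, 27, 30]
Extract 22: [4, -1, 0, 22, 27, 30]
Extract 4: [0, -1, 4, 22, 27, 30]
Extract 0: [-1, 0, 4, 22, 27, 30]


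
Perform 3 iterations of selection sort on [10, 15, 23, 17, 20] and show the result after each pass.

Pass 1: Select minimum 10 at index 0, swap -> [10, 15, 23, 17, 20]
Pass 2: Select minimum 15 at index 1, swap -> [10, 15, 23, 17, 20]
Pass 3: Select minimum 17 at index 3, swap -> [10, 15, 17, 23, 20]


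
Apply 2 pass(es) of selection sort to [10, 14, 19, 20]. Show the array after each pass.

Pass 1: Select minimum 10 at index 0, swap -> [10, 14, 19, 20]
Pass 2: Select minimum 14 at index 1, swap -> [10, 14, 19, 20]


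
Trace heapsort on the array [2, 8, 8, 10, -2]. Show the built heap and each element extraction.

Build heap: [10, 8, 8, 2, -2]
Extract 10: [8, 2, 8, -2, 10]
Extract 8: [8, 2, -2, 8, 10]
Extract 8: [2, -2, 8, 8, 10]
Extract 2: [-2, 2, 8, 8, 10]


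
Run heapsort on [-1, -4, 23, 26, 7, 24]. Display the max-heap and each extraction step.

Build heap: [26, 7, 24, -4, -1, 23]
Extract 26: [24, 7, 23, -4, -1, 26]
Extract 24: [23, 7, -1, -4, 24, 26]
Extract 23: [7, -4, -1, 23, 24, 26]
Extract 7: [-1, -4, 7, 23, 24, 26]
Extract -1: [-4, -1, 7, 23, 24, 26]


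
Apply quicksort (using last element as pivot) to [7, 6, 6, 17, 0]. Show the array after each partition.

Partition 1: pivot=0 at index 0 -> [0, 6, 6, 17, 7]
Partition 2: pivot=7 at index 3 -> [0, 6, 6, 7, 17]
Partition 3: pivot=6 at index 2 -> [0, 6, 6, 7, 17]


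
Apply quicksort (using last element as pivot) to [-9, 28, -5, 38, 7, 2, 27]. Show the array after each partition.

Partition 1: pivot=27 at index 4 -> [-9, -5, 7, 2, 27, 38, 28]
Partition 2: pivot=2 at index 2 -> [-9, -5, 2, 7, 27, 38, 28]
Partition 3: pivot=-5 at index 1 -> [-9, -5, 2, 7, 27, 38, 28]
Partition 4: pivot=28 at index 5 -> [-9, -5, 2, 7, 27, 28, 38]


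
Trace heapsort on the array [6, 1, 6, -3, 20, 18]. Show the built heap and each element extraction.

Build heap: [20, 6, 18, -3, 1, 6]
Extract 20: [18, 6, 6, -3, 1, 20]
Extract 18: [6, 1, 6, -3, 18, 20]
Extract 6: [6, 1, -3, 6, 18, 20]
Extract 6: [1, -3, 6, 6, 18, 20]
Extract 1: [-3, 1, 6, 6, 18, 20]


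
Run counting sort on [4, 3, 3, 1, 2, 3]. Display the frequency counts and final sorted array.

Count array: [0, 1, 1, 3, 1]
(count[i] = number of elements equal to i)
Cumulative count: [0, 1, 2, 5, 6]
Sorted: [1, 2, 3, 3, 3, 4]


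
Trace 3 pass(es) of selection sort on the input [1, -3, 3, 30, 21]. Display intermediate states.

Pass 1: Select minimum -3 at index 1, swap -> [-3, 1, 3, 30, 21]
Pass 2: Select minimum 1 at index 1, swap -> [-3, 1, 3, 30, 21]
Pass 3: Select minimum 3 at index 2, swap -> [-3, 1, 3, 30, 21]


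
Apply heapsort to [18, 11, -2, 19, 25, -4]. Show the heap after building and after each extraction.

Build heap: [25, 19, -2, 18, 11, -4]
Extract 25: [19, 18, -2, -4, 11, 25]
Extract 19: [18, 11, -2, -4, 19, 25]
Extract 18: [11, -4, -2, 18, 19, 25]
Extract 11: [-2, -4, 11, 18, 19, 25]
Extract -2: [-4, -2, 11, 18, 19, 25]


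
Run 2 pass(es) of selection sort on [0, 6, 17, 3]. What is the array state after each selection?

Pass 1: Select minimum 0 at index 0, swap -> [0, 6, 17, 3]
Pass 2: Select minimum 3 at index 3, swap -> [0, 3, 17, 6]


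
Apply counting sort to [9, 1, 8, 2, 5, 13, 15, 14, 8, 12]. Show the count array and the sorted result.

Count array: [0, 1, 1, 0, 0, 1, 0, 0, 2, 1, 0, 0, 1, 1, 1, 1]
(count[i] = number of elements equal to i)
Cumulative count: [0, 1, 2, 2, 2, 3, 3, 3, 5, 6, 6, 6, 7, 8, 9, 10]
Sorted: [1, 2, 5, 8, 8, 9, 12, 13, 14, 15]


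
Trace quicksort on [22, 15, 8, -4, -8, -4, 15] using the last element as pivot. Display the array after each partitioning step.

Partition 1: pivot=15 at index 5 -> [15, 8, -4, -8, -4, 15, 22]
Partition 2: pivot=-4 at index 2 -> [-4, -8, -4, 8, 15, 15, 22]
Partition 3: pivot=-8 at index 0 -> [-8, -4, -4, 8, 15, 15, 22]
Partition 4: pivot=15 at index 4 -> [-8, -4, -4, 8, 15, 15, 22]


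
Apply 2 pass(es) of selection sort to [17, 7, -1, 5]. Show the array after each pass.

Pass 1: Select minimum -1 at index 2, swap -> [-1, 7, 17, 5]
Pass 2: Select minimum 5 at index 3, swap -> [-1, 5, 17, 7]


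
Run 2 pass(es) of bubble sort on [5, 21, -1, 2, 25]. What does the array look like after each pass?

After pass 1: [5, -1, 2, 21, 25] (2 swaps)
After pass 2: [-1, 2, 5, 21, 25] (2 swaps)
Total swaps: 4


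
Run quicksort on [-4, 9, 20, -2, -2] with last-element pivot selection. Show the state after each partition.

Partition 1: pivot=-2 at index 2 -> [-4, -2, -2, 9, 20]
Partition 2: pivot=-2 at index 1 -> [-4, -2, -2, 9, 20]
Partition 3: pivot=20 at index 4 -> [-4, -2, -2, 9, 20]


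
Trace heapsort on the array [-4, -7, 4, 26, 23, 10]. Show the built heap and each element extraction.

Build heap: [26, 23, 10, -7, -4, 4]
Extract 26: [23, 4, 10, -7, -4, 26]
Extract 23: [10, 4, -4, -7, 23, 26]
Extract 10: [4, -7, -4, 10, 23, 26]
Extract 4: [-4, -7, 4, 10, 23, 26]
Extract -4: [-7, -4, 4, 10, 23, 26]


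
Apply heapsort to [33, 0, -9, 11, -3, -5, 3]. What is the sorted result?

Build heap: [33, 11, 3, 0, -3, -5, -9]
Extract 33: [11, 0, 3, -9, -3, -5, 33]
Extract 11: [3, 0, -5, -9, -3, 11, 33]
Extract 3: [0, -3, -5, -9, 3, 11, 33]
Extract 0: [-3, -9, -5, 0, 3, 11, 33]
Extract -3: [-5, -9, -3, 0, 3, 11, 33]
Extract -5: [-9, -5, -3, 0, 3, 11, 33]


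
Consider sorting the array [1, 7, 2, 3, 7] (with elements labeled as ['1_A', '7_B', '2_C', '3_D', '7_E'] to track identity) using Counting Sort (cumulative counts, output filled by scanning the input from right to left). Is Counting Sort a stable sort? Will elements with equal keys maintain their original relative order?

Trace Counting Sort on the labeled array (the key is the number; the letter only tracks identity):
  Counts for values 0..7: [0, 1, 1, 1, 0, 0, 0, 2]
  Cumulative counts: [0, 1, 2, 3, 3, 3, 3, 5]
  Scan right to left: place 7_E at output index 4
  Scan right to left: place 3_D at output index 2
  Scan right to left: place 2_C at output index 1
  Scan right to left: place 7_B at output index 3
  Scan right to left: place 1_A at output index 0
  Output: [1_A, 2_C, 3_D, 7_B, 7_E]
Equal keys:
  value 7: originally 7_B, 7_E; after sorting 7_B, 7_E -> order preserved
All equal keys kept their original relative order. Counting Sort is stable: scanning the input right to left with decreasing cumulative counts places later duplicates at later output positions.
Answer: Stable


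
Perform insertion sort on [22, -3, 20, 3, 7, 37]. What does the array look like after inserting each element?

First element 22 is already 'sorted'
Insert -3: shifted 1 elements -> [-3, 22, 20, 3, 7, 37]
Insert 20: shifted 1 elements -> [-3, 20, 22, 3, 7, 37]
Insert 3: shifted 2 elements -> [-3, 3, 20, 22, 7, 37]
Insert 7: shifted 2 elements -> [-3, 3, 7, 20, 22, 37]
Insert 37: shifted 0 elements -> [-3, 3, 7, 20, 22, 37]


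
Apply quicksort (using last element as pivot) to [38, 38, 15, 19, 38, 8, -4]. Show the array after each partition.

Partition 1: pivot=-4 at index 0 -> [-4, 38, 15, 19, 38, 8, 38]
Partition 2: pivot=38 at index 6 -> [-4, 38, 15, 19, 38, 8, 38]
Partition 3: pivot=8 at index 1 -> [-4, 8, 15, 19, 38, 38, 38]
Partition 4: pivot=38 at index 5 -> [-4, 8, 15, 19, 38, 38, 38]
Partition 5: pivot=38 at index 4 -> [-4, 8, 15, 19, 38, 38, 38]
Partition 6: pivot=19 at index 3 -> [-4, 8, 15, 19, 38, 38, 38]


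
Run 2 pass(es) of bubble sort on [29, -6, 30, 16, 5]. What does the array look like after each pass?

After pass 1: [-6, 29, 16, 5, 30] (3 swaps)
After pass 2: [-6, 16, 5, 29, 30] (2 swaps)
Total swaps: 5


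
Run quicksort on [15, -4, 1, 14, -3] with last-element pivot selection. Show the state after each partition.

Partition 1: pivot=-3 at index 1 -> [-4, -3, 1, 14, 15]
Partition 2: pivot=15 at index 4 -> [-4, -3, 1, 14, 15]
Partition 3: pivot=14 at index 3 -> [-4, -3, 1, 14, 15]


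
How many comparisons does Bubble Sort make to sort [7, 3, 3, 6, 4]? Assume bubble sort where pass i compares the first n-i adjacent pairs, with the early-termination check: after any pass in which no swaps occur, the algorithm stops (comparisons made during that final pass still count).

Pass 1: compare adjacent pairs (0,1)..(3,4) = 4 comparison(s), 4 swap(s) -> [3, 3, 6, 4, 7]
Pass 2: compare adjacent pairs (0,1)..(2,3) = 3 comparison(s), 1 swap(s) -> [3, 3, 4, 6, 7]
Pass 3: compare adjacent pairs (0,1)..(1,2) = 2 comparison(s), 0 swap(s) -> [3, 3, 4, 6, 7]
No swaps in this pass, so bubble sort stops here.
Total comparisons: 4 + 3 + 2 = 9


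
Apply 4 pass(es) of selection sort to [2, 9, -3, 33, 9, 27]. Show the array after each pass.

Pass 1: Select minimum -3 at index 2, swap -> [-3, 9, 2, 33, 9, 27]
Pass 2: Select minimum 2 at index 2, swap -> [-3, 2, 9, 33, 9, 27]
Pass 3: Select minimum 9 at index 2, swap -> [-3, 2, 9, 33, 9, 27]
Pass 4: Select minimum 9 at index 4, swap -> [-3, 2, 9, 9, 33, 27]


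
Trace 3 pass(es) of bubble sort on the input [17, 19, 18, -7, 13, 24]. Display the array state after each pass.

After pass 1: [17, 18, -7, 13, 19, 24] (3 swaps)
After pass 2: [17, -7, 13, 18, 19, 24] (2 swaps)
After pass 3: [-7, 13, 17, 18, 19, 24] (2 swaps)
Total swaps: 7


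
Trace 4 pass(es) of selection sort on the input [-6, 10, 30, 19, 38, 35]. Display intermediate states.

Pass 1: Select minimum -6 at index 0, swap -> [-6, 10, 30, 19, 38, 35]
Pass 2: Select minimum 10 at index 1, swap -> [-6, 10, 30, 19, 38, 35]
Pass 3: Select minimum 19 at index 3, swap -> [-6, 10, 19, 30, 38, 35]
Pass 4: Select minimum 30 at index 3, swap -> [-6, 10, 19, 30, 38, 35]


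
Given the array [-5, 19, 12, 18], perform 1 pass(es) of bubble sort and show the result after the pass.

After pass 1: [-5, 12, 18, 19] (2 swaps)
Total swaps: 2


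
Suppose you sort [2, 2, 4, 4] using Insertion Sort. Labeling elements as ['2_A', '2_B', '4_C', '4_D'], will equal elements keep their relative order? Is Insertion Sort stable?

Trace Insertion Sort on the labeled array (the key is the number; the letter only tracks identity):
  Insert 2_B at index 1: [2_A, 2_B, 4_C, 4_D]
  Insert 4_C at index 2: [2_A, 2_B, 4_C, 4_D]
  Insert 4_D at index 3: [2_A, 2_B, 4_C, 4_D]
Final order: [2_A, 2_B, 4_C, 4_D]
Equal keys:
  value 2: originally 2_A, 2_B; after sorting 2_A, 2_B -> order preserved
  value 4: originally 4_C, 4_D; after sorting 4_C, 4_D -> order preserved
All equal keys kept their original relative order. Insertion Sort is stable: elements are shifted only while they are strictly greater than the key, so a key is inserted after any equal elements already placed.
Answer: Stable


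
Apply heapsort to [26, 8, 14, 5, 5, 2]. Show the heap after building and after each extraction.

Build heap: [26, 8, 14, 5, 5, 2]
Extract 26: [14, 8, 2, 5, 5, 26]
Extract 14: [8, 5, 2, 5, 14, 26]
Extract 8: [5, 5, 2, 8, 14, 26]
Extract 5: [5, 2, 5, 8, 14, 26]
Extract 5: [2, 5, 5, 8, 14, 26]


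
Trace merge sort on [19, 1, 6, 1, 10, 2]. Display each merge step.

Divide and conquer:
  Merge [1] + [6] -> [1, 6]
  Merge [19] + [1, 6] -> [1, 6, 19]
  Merge [10] + [2] -> [2, 10]
  Merge [1] + [2, 10] -> [1, 2, 10]
  Merge [1, 6, 19] + [1, 2, 10] -> [1, 1, 2, 6, 10, 19]


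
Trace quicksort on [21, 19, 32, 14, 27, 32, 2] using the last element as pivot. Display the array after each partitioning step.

Partition 1: pivot=2 at index 0 -> [2, 19, 32, 14, 27, 32, 21]
Partition 2: pivot=21 at index 3 -> [2, 19, 14, 21, 27, 32, 32]
Partition 3: pivot=14 at index 1 -> [2, 14, 19, 21, 27, 32, 32]
Partition 4: pivot=32 at index 6 -> [2, 14, 19, 21, 27, 32, 32]
Partition 5: pivot=32 at index 5 -> [2, 14, 19, 21, 27, 32, 32]


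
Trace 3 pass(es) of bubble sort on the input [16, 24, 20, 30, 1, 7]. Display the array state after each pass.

After pass 1: [16, 20, 24, 1, 7, 30] (3 swaps)
After pass 2: [16, 20, 1, 7, 24, 30] (2 swaps)
After pass 3: [16, 1, 7, 20, 24, 30] (2 swaps)
Total swaps: 7


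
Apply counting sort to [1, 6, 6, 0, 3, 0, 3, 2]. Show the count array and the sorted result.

Count array: [2, 1, 1, 2, 0, 0, 2]
(count[i] = number of elements equal to i)
Cumulative count: [2, 3, 4, 6, 6, 6, 8]
Sorted: [0, 0, 1, 2, 3, 3, 6, 6]


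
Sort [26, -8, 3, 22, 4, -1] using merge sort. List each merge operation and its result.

Divide and conquer:
  Merge [-8] + [3] -> [-8, 3]
  Merge [26] + [-8, 3] -> [-8, 3, 26]
  Merge [4] + [-1] -> [-1, 4]
  Merge [22] + [-1, 4] -> [-1, 4, 22]
  Merge [-8, 3, 26] + [-1, 4, 22] -> [-8, -1, 3, 4, 22, 26]


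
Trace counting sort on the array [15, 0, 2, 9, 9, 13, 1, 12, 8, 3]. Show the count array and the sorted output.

Count array: [1, 1, 1, 1, 0, 0, 0, 0, 1, 2, 0, 0, 1, 1, 0, 1]
(count[i] = number of elements equal to i)
Cumulative count: [1, 2, 3, 4, 4, 4, 4, 4, 5, 7, 7, 7, 8, 9, 9, 10]
Sorted: [0, 1, 2, 3, 8, 9, 9, 12, 13, 15]


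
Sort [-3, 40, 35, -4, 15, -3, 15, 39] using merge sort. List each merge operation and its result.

Divide and conquer:
  Merge [-3] + [40] -> [-3, 40]
  Merge [35] + [-4] -> [-4, 35]
  Merge [-3, 40] + [-4, 35] -> [-4, -3, 35, 40]
  Merge [15] + [-3] -> [-3, 15]
  Merge [15] + [39] -> [15, 39]
  Merge [-3, 15] + [15, 39] -> [-3, 15, 15, 39]
  Merge [-4, -3, 35, 40] + [-3, 15, 15, 39] -> [-4, -3, -3, 15, 15, 35, 39, 40]


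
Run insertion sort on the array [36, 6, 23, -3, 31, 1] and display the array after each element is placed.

First element 36 is already 'sorted'
Insert 6: shifted 1 elements -> [6, 36, 23, -3, 31, 1]
Insert 23: shifted 1 elements -> [6, 23, 36, -3, 31, 1]
Insert -3: shifted 3 elements -> [-3, 6, 23, 36, 31, 1]
Insert 31: shifted 1 elements -> [-3, 6, 23, 31, 36, 1]
Insert 1: shifted 4 elements -> [-3, 1, 6, 23, 31, 36]


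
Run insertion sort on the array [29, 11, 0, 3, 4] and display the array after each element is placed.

First element 29 is already 'sorted'
Insert 11: shifted 1 elements -> [11, 29, 0, 3, 4]
Insert 0: shifted 2 elements -> [0, 11, 29, 3, 4]
Insert 3: shifted 2 elements -> [0, 3, 11, 29, 4]
Insert 4: shifted 2 elements -> [0, 3, 4, 11, 29]


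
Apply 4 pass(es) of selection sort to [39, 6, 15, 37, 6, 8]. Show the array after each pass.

Pass 1: Select minimum 6 at index 1, swap -> [6, 39, 15, 37, 6, 8]
Pass 2: Select minimum 6 at index 4, swap -> [6, 6, 15, 37, 39, 8]
Pass 3: Select minimum 8 at index 5, swap -> [6, 6, 8, 37, 39, 15]
Pass 4: Select minimum 15 at index 5, swap -> [6, 6, 8, 15, 39, 37]


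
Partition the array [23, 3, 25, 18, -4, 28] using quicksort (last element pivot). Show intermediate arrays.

Partition 1: pivot=28 at index 5 -> [23, 3, 25, 18, -4, 28]
Partition 2: pivot=-4 at index 0 -> [-4, 3, 25, 18, 23, 28]
Partition 3: pivot=23 at index 3 -> [-4, 3, 18, 23, 25, 28]
Partition 4: pivot=18 at index 2 -> [-4, 3, 18, 23, 25, 28]


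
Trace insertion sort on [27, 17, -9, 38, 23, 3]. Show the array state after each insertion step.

First element 27 is already 'sorted'
Insert 17: shifted 1 elements -> [17, 27, -9, 38, 23, 3]
Insert -9: shifted 2 elements -> [-9, 17, 27, 38, 23, 3]
Insert 38: shifted 0 elements -> [-9, 17, 27, 38, 23, 3]
Insert 23: shifted 2 elements -> [-9, 17, 23, 27, 38, 3]
Insert 3: shifted 4 elements -> [-9, 3, 17, 23, 27, 38]


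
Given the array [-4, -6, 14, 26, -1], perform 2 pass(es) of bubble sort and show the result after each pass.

After pass 1: [-6, -4, 14, -1, 26] (2 swaps)
After pass 2: [-6, -4, -1, 14, 26] (1 swaps)
Total swaps: 3


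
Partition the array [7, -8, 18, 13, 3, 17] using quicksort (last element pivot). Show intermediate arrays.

Partition 1: pivot=17 at index 4 -> [7, -8, 13, 3, 17, 18]
Partition 2: pivot=3 at index 1 -> [-8, 3, 13, 7, 17, 18]
Partition 3: pivot=7 at index 2 -> [-8, 3, 7, 13, 17, 18]


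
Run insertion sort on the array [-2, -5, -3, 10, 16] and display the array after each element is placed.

First element -2 is already 'sorted'
Insert -5: shifted 1 elements -> [-5, -2, -3, 10, 16]
Insert -3: shifted 1 elements -> [-5, -3, -2, 10, 16]
Insert 10: shifted 0 elements -> [-5, -3, -2, 10, 16]
Insert 16: shifted 0 elements -> [-5, -3, -2, 10, 16]


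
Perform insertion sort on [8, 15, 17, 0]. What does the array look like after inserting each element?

First element 8 is already 'sorted'
Insert 15: shifted 0 elements -> [8, 15, 17, 0]
Insert 17: shifted 0 elements -> [8, 15, 17, 0]
Insert 0: shifted 3 elements -> [0, 8, 15, 17]


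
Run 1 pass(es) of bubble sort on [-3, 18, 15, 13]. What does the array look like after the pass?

After pass 1: [-3, 15, 13, 18] (2 swaps)
Total swaps: 2


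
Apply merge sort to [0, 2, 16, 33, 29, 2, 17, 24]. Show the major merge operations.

Divide and conquer:
  Merge [0] + [2] -> [0, 2]
  Merge [16] + [33] -> [16, 33]
  Merge [0, 2] + [16, 33] -> [0, 2, 16, 33]
  Merge [29] + [2] -> [2, 29]
  Merge [17] + [24] -> [17, 24]
  Merge [2, 29] + [17, 24] -> [2, 17, 24, 29]
  Merge [0, 2, 16, 33] + [2, 17, 24, 29] -> [0, 2, 2, 16, 17, 24, 29, 33]


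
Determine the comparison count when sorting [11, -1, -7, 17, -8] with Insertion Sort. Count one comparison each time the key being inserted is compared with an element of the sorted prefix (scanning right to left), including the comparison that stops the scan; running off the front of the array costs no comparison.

Insert -1: 11 > -1 (shift), reached front = 1 comparison(s) -> [-1, 11, -7, 17, -8]
Insert -7: 11 > -7 (shift), -1 > -7 (shift), reached front = 2 comparison(s) -> [-7, -1, 11, 17, -8]
Insert 17: 11 <= 17 (stop) = 1 comparison(s) -> [-7, -1, 11, 17, -8]
Insert -8: 17 > -8 (shift), 11 > -8 (shift), -1 > -8 (shift), -7 > -8 (shift), reached front = 4 comparison(s) -> [-8, -7, -1, 11, 17]
Total comparisons: 1 + 2 + 1 + 4 = 8


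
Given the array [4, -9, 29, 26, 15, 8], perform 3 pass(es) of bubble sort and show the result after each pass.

After pass 1: [-9, 4, 26, 15, 8, 29] (4 swaps)
After pass 2: [-9, 4, 15, 8, 26, 29] (2 swaps)
After pass 3: [-9, 4, 8, 15, 26, 29] (1 swaps)
Total swaps: 7


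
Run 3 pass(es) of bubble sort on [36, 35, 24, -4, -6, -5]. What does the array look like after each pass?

After pass 1: [35, 24, -4, -6, -5, 36] (5 swaps)
After pass 2: [24, -4, -6, -5, 35, 36] (4 swaps)
After pass 3: [-4, -6, -5, 24, 35, 36] (3 swaps)
Total swaps: 12


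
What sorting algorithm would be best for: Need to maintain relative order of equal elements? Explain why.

Best choice: Merge sort or Insertion sort
Reason: Both are stable; quicksort and heapsort are not stable


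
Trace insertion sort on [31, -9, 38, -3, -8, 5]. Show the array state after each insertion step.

First element 31 is already 'sorted'
Insert -9: shifted 1 elements -> [-9, 31, 38, -3, -8, 5]
Insert 38: shifted 0 elements -> [-9, 31, 38, -3, -8, 5]
Insert -3: shifted 2 elements -> [-9, -3, 31, 38, -8, 5]
Insert -8: shifted 3 elements -> [-9, -8, -3, 31, 38, 5]
Insert 5: shifted 2 elements -> [-9, -8, -3, 5, 31, 38]


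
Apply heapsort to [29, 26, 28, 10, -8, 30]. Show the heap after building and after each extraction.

Build heap: [30, 26, 29, 10, -8, 28]
Extract 30: [29, 26, 28, 10, -8, 30]
Extract 29: [28, 26, -8, 10, 29, 30]
Extract 28: [26, 10, -8, 28, 29, 30]
Extract 26: [10, -8, 26, 28, 29, 30]
Extract 10: [-8, 10, 26, 28, 29, 30]


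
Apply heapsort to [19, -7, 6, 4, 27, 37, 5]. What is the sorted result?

Build heap: [37, 27, 19, 4, -7, 6, 5]
Extract 37: [27, 5, 19, 4, -7, 6, 37]
Extract 27: [19, 5, 6, 4, -7, 27, 37]
Extract 19: [6, 5, -7, 4, 19, 27, 37]
Extract 6: [5, 4, -7, 6, 19, 27, 37]
Extract 5: [4, -7, 5, 6, 19, 27, 37]
Extract 4: [-7, 4, 5, 6, 19, 27, 37]


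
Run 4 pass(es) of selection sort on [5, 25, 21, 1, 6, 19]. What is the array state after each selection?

Pass 1: Select minimum 1 at index 3, swap -> [1, 25, 21, 5, 6, 19]
Pass 2: Select minimum 5 at index 3, swap -> [1, 5, 21, 25, 6, 19]
Pass 3: Select minimum 6 at index 4, swap -> [1, 5, 6, 25, 21, 19]
Pass 4: Select minimum 19 at index 5, swap -> [1, 5, 6, 19, 21, 25]


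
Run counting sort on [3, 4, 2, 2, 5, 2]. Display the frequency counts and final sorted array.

Count array: [0, 0, 3, 1, 1, 1]
(count[i] = number of elements equal to i)
Cumulative count: [0, 0, 3, 4, 5, 6]
Sorted: [2, 2, 2, 3, 4, 5]


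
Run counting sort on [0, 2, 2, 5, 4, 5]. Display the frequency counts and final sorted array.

Count array: [1, 0, 2, 0, 1, 2]
(count[i] = number of elements equal to i)
Cumulative count: [1, 1, 3, 3, 4, 6]
Sorted: [0, 2, 2, 4, 5, 5]


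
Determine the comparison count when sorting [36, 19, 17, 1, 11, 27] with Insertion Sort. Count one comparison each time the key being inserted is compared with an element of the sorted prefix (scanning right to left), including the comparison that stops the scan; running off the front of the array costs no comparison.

Insert 19: 36 > 19 (shift), reached front = 1 comparison(s) -> [19, 36, 17, 1, 11, 27]
Insert 17: 36 > 17 (shift), 19 > 17 (shift), reached front = 2 comparison(s) -> [17, 19, 36, 1, 11, 27]
Insert 1: 36 > 1 (shift), 19 > 1 (shift), 17 > 1 (shift), reached front = 3 comparison(s) -> [1, 17, 19, 36, 11, 27]
Insert 11: 36 > 11 (shift), 19 > 11 (shift), 17 > 11 (shift), 1 <= 11 (stop) = 4 comparison(s) -> [1, 11, 17, 19, 36, 27]
Insert 27: 36 > 27 (shift), 19 <= 27 (stop) = 2 comparison(s) -> [1, 11, 17, 19, 27, 36]
Total comparisons: 1 + 2 + 3 + 4 + 2 = 12


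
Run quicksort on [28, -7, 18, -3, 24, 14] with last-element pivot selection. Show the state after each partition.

Partition 1: pivot=14 at index 2 -> [-7, -3, 14, 28, 24, 18]
Partition 2: pivot=-3 at index 1 -> [-7, -3, 14, 28, 24, 18]
Partition 3: pivot=18 at index 3 -> [-7, -3, 14, 18, 24, 28]
Partition 4: pivot=28 at index 5 -> [-7, -3, 14, 18, 24, 28]


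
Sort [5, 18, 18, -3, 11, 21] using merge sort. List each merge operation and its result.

Divide and conquer:
  Merge [18] + [18] -> [18, 18]
  Merge [5] + [18, 18] -> [5, 18, 18]
  Merge [11] + [21] -> [11, 21]
  Merge [-3] + [11, 21] -> [-3, 11, 21]
  Merge [5, 18, 18] + [-3, 11, 21] -> [-3, 5, 11, 18, 18, 21]


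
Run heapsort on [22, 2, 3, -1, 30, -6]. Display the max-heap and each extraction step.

Build heap: [30, 22, 3, -1, 2, -6]
Extract 30: [22, 2, 3, -1, -6, 30]
Extract 22: [3, 2, -6, -1, 22, 30]
Extract 3: [2, -1, -6, 3, 22, 30]
Extract 2: [-1, -6, 2, 3, 22, 30]
Extract -1: [-6, -1, 2, 3, 22, 30]


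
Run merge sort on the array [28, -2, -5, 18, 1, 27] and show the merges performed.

Divide and conquer:
  Merge [-2] + [-5] -> [-5, -2]
  Merge [28] + [-5, -2] -> [-5, -2, 28]
  Merge [1] + [27] -> [1, 27]
  Merge [18] + [1, 27] -> [1, 18, 27]
  Merge [-5, -2, 28] + [1, 18, 27] -> [-5, -2, 1, 18, 27, 28]


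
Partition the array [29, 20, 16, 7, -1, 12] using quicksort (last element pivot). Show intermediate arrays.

Partition 1: pivot=12 at index 2 -> [7, -1, 12, 29, 20, 16]
Partition 2: pivot=-1 at index 0 -> [-1, 7, 12, 29, 20, 16]
Partition 3: pivot=16 at index 3 -> [-1, 7, 12, 16, 20, 29]
Partition 4: pivot=29 at index 5 -> [-1, 7, 12, 16, 20, 29]


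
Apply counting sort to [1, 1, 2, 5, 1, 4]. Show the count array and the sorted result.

Count array: [0, 3, 1, 0, 1, 1]
(count[i] = number of elements equal to i)
Cumulative count: [0, 3, 4, 4, 5, 6]
Sorted: [1, 1, 1, 2, 4, 5]


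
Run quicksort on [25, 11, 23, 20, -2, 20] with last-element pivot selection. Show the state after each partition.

Partition 1: pivot=20 at index 3 -> [11, 20, -2, 20, 23, 25]
Partition 2: pivot=-2 at index 0 -> [-2, 20, 11, 20, 23, 25]
Partition 3: pivot=11 at index 1 -> [-2, 11, 20, 20, 23, 25]
Partition 4: pivot=25 at index 5 -> [-2, 11, 20, 20, 23, 25]


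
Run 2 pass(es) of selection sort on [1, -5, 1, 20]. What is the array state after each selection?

Pass 1: Select minimum -5 at index 1, swap -> [-5, 1, 1, 20]
Pass 2: Select minimum 1 at index 1, swap -> [-5, 1, 1, 20]


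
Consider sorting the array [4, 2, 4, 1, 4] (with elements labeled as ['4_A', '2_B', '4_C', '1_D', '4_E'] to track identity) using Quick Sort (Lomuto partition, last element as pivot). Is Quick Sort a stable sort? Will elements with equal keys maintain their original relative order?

Trace Quick Sort on the labeled array (the key is the number; the letter only tracks identity):
  Partition indices 0..4 around pivot 4_E -> [4_A, 2_B, 4_C, 1_D, 4_E]
  Partition indices 0..3 around pivot 1_D -> [1_D, 2_B, 4_C, 4_A, 4_E]
  Partition indices 1..3 around pivot 4_A -> [1_D, 2_B, 4_C, 4_A, 4_E]
  Partition indices 1..2 around pivot 4_C -> [1_D, 2_B, 4_C, 4_A, 4_E]
Final order: [1_D, 2_B, 4_C, 4_A, 4_E]
Equal keys:
  value 4: originally 4_A, 4_C, 4_E; after sorting 4_C, 4_A, 4_E -> order changed
Equal keys were reordered, so Quick Sort is not stable: partition swaps elements across long distances and can reorder equal keys. (One such input is enough; an unstable sort may happen to preserve order on other inputs, but it gives no guarantee.)
Answer: Not stable


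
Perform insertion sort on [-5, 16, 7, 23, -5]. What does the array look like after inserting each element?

First element -5 is already 'sorted'
Insert 16: shifted 0 elements -> [-5, 16, 7, 23, -5]
Insert 7: shifted 1 elements -> [-5, 7, 16, 23, -5]
Insert 23: shifted 0 elements -> [-5, 7, 16, 23, -5]
Insert -5: shifted 3 elements -> [-5, -5, 7, 16, 23]


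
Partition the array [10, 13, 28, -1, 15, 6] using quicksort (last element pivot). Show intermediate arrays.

Partition 1: pivot=6 at index 1 -> [-1, 6, 28, 10, 15, 13]
Partition 2: pivot=13 at index 3 -> [-1, 6, 10, 13, 15, 28]
Partition 3: pivot=28 at index 5 -> [-1, 6, 10, 13, 15, 28]


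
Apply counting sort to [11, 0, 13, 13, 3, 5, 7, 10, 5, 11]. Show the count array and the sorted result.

Count array: [1, 0, 0, 1, 0, 2, 0, 1, 0, 0, 1, 2, 0, 2]
(count[i] = number of elements equal to i)
Cumulative count: [1, 1, 1, 2, 2, 4, 4, 5, 5, 5, 6, 8, 8, 10]
Sorted: [0, 3, 5, 5, 7, 10, 11, 11, 13, 13]


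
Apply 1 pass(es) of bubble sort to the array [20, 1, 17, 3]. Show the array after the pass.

After pass 1: [1, 17, 3, 20] (3 swaps)
Total swaps: 3


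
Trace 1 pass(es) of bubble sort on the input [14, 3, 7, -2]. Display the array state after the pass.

After pass 1: [3, 7, -2, 14] (3 swaps)
Total swaps: 3


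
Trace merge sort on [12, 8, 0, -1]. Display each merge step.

Divide and conquer:
  Merge [12] + [8] -> [8, 12]
  Merge [0] + [-1] -> [-1, 0]
  Merge [8, 12] + [-1, 0] -> [-1, 0, 8, 12]


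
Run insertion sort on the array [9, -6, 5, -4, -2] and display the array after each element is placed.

First element 9 is already 'sorted'
Insert -6: shifted 1 elements -> [-6, 9, 5, -4, -2]
Insert 5: shifted 1 elements -> [-6, 5, 9, -4, -2]
Insert -4: shifted 2 elements -> [-6, -4, 5, 9, -2]
Insert -2: shifted 2 elements -> [-6, -4, -2, 5, 9]


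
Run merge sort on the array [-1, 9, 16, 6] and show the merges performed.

Divide and conquer:
  Merge [-1] + [9] -> [-1, 9]
  Merge [16] + [6] -> [6, 16]
  Merge [-1, 9] + [6, 16] -> [-1, 6, 9, 16]


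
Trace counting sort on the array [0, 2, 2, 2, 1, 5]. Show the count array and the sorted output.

Count array: [1, 1, 3, 0, 0, 1]
(count[i] = number of elements equal to i)
Cumulative count: [1, 2, 5, 5, 5, 6]
Sorted: [0, 1, 2, 2, 2, 5]


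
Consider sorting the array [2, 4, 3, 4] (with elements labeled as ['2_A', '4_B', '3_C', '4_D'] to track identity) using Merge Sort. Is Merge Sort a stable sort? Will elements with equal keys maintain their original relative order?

Trace Merge Sort on the labeled array (the key is the number; the letter only tracks identity):
  Merge [2_A] + [4_B] -> [2_A, 4_B]
  Merge [3_C] + [4_D] -> [3_C, 4_D]
  Merge [2_A, 4_B] + [3_C, 4_D] -> [2_A, 3_C, 4_B, 4_D]
Final order: [2_A, 3_C, 4_B, 4_D]
Equal keys:
  value 4: originally 4_B, 4_D; after sorting 4_B, 4_D -> order preserved
All equal keys kept their original relative order. Merge Sort is stable: when the heads of the two halves are equal the merge takes from the left half first.
Answer: Stable


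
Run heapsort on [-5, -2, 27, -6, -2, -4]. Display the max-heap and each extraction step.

Build heap: [27, -2, -4, -6, -2, -5]
Extract 27: [-2, -2, -4, -6, -5, 27]
Extract -2: [-2, -5, -4, -6, -2, 27]
Extract -2: [-4, -5, -6, -2, -2, 27]
Extract -4: [-5, -6, -4, -2, -2, 27]
Extract -5: [-6, -5, -4, -2, -2, 27]


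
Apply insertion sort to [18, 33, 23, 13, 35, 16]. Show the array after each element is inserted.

First element 18 is already 'sorted'
Insert 33: shifted 0 elements -> [18, 33, 23, 13, 35, 16]
Insert 23: shifted 1 elements -> [18, 23, 33, 13, 35, 16]
Insert 13: shifted 3 elements -> [13, 18, 23, 33, 35, 16]
Insert 35: shifted 0 elements -> [13, 18, 23, 33, 35, 16]
Insert 16: shifted 4 elements -> [13, 16, 18, 23, 33, 35]


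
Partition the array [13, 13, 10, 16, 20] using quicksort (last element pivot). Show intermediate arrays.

Partition 1: pivot=20 at index 4 -> [13, 13, 10, 16, 20]
Partition 2: pivot=16 at index 3 -> [13, 13, 10, 16, 20]
Partition 3: pivot=10 at index 0 -> [10, 13, 13, 16, 20]
Partition 4: pivot=13 at index 2 -> [10, 13, 13, 16, 20]


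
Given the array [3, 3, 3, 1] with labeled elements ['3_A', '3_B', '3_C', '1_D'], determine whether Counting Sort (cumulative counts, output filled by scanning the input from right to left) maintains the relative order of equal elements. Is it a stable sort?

Trace Counting Sort on the labeled array (the key is the number; the letter only tracks identity):
  Counts for values 0..3: [0, 1, 0, 3]
  Cumulative counts: [0, 1, 1, 4]
  Scan right to left: place 1_D at output index 0
  Scan right to left: place 3_C at output index 3
  Scan right to left: place 3_B at output index 2
  Scan right to left: place 3_A at output index 1
  Output: [1_D, 3_A, 3_B, 3_C]
Equal keys:
  value 3: originally 3_A, 3_B, 3_C; after sorting 3_A, 3_B, 3_C -> order preserved
All equal keys kept their original relative order. Counting Sort is stable: scanning the input right to left with decreasing cumulative counts places later duplicates at later output positions.
Answer: Stable


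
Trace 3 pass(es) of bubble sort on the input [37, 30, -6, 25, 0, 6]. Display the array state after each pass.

After pass 1: [30, -6, 25, 0, 6, 37] (5 swaps)
After pass 2: [-6, 25, 0, 6, 30, 37] (4 swaps)
After pass 3: [-6, 0, 6, 25, 30, 37] (2 swaps)
Total swaps: 11


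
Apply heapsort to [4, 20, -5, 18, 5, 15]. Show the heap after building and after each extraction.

Build heap: [20, 18, 15, 4, 5, -5]
Extract 20: [18, 5, 15, 4, -5, 20]
Extract 18: [15, 5, -5, 4, 18, 20]
Extract 15: [5, 4, -5, 15, 18, 20]
Extract 5: [4, -5, 5, 15, 18, 20]
Extract 4: [-5, 4, 5, 15, 18, 20]


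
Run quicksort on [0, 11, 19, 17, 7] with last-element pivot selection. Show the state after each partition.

Partition 1: pivot=7 at index 1 -> [0, 7, 19, 17, 11]
Partition 2: pivot=11 at index 2 -> [0, 7, 11, 17, 19]
Partition 3: pivot=19 at index 4 -> [0, 7, 11, 17, 19]


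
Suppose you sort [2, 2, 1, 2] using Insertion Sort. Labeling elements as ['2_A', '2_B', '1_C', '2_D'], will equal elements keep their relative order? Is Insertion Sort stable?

Trace Insertion Sort on the labeled array (the key is the number; the letter only tracks identity):
  Insert 2_B at index 1: [2_A, 2_B, 1_C, 2_D]
  Insert 1_C at index 0: [1_C, 2_A, 2_B, 2_D]
  Insert 2_D at index 3: [1_C, 2_A, 2_B, 2_D]
Final order: [1_C, 2_A, 2_B, 2_D]
Equal keys:
  value 2: originally 2_A, 2_B, 2_D; after sorting 2_A, 2_B, 2_D -> order preserved
All equal keys kept their original relative order. Insertion Sort is stable: elements are shifted only while they are strictly greater than the key, so a key is inserted after any equal elements already placed.
Answer: Stable


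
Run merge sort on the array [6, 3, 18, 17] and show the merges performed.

Divide and conquer:
  Merge [6] + [3] -> [3, 6]
  Merge [18] + [17] -> [17, 18]
  Merge [3, 6] + [17, 18] -> [3, 6, 17, 18]


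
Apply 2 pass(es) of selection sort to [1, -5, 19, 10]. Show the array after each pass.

Pass 1: Select minimum -5 at index 1, swap -> [-5, 1, 19, 10]
Pass 2: Select minimum 1 at index 1, swap -> [-5, 1, 19, 10]


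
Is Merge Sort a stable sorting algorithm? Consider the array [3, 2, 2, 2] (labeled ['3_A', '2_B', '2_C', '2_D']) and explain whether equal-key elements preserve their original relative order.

Trace Merge Sort on the labeled array (the key is the number; the letter only tracks identity):
  Merge [3_A] + [2_B] -> [2_B, 3_A]
  Merge [2_C] + [2_D] -> [2_C, 2_D]
  Merge [2_B, 3_A] + [2_C, 2_D] -> [2_B, 2_C, 2_D, 3_A]
Final order: [2_B, 2_C, 2_D, 3_A]
Equal keys:
  value 2: originally 2_B, 2_C, 2_D; after sorting 2_B, 2_C, 2_D -> order preserved
All equal keys kept their original relative order. Merge Sort is stable: when the heads of the two halves are equal the merge takes from the left half first.
Answer: Stable


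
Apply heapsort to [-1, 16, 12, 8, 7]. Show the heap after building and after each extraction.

Build heap: [16, 8, 12, -1, 7]
Extract 16: [12, 8, 7, -1, 16]
Extract 12: [8, -1, 7, 12, 16]
Extract 8: [7, -1, 8, 12, 16]
Extract 7: [-1, 7, 8, 12, 16]


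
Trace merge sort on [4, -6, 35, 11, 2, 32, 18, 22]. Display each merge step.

Divide and conquer:
  Merge [4] + [-6] -> [-6, 4]
  Merge [35] + [11] -> [11, 35]
  Merge [-6, 4] + [11, 35] -> [-6, 4, 11, 35]
  Merge [2] + [32] -> [2, 32]
  Merge [18] + [22] -> [18, 22]
  Merge [2, 32] + [18, 22] -> [2, 18, 22, 32]
  Merge [-6, 4, 11, 35] + [2, 18, 22, 32] -> [-6, 2, 4, 11, 18, 22, 32, 35]


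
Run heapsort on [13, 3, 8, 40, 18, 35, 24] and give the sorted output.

Build heap: [40, 18, 35, 3, 13, 8, 24]
Extract 40: [35, 18, 24, 3, 13, 8, 40]
Extract 35: [24, 18, 8, 3, 13, 35, 40]
Extract 24: [18, 13, 8, 3, 24, 35, 40]
Extract 18: [13, 3, 8, 18, 24, 35, 40]
Extract 13: [8, 3, 13, 18, 24, 35, 40]
Extract 8: [3, 8, 13, 18, 24, 35, 40]


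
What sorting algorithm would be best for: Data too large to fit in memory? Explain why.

Best choice: External merge sort
Reason: Minimizes disk I/O by sequential reads/writes


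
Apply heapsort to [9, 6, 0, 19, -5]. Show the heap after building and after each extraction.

Build heap: [19, 9, 0, 6, -5]
Extract 19: [9, 6, 0, -5, 19]
Extract 9: [6, -5, 0, 9, 19]
Extract 6: [0, -5, 6, 9, 19]
Extract 0: [-5, 0, 6, 9, 19]


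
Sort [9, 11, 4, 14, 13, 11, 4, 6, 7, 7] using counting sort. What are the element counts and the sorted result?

Count array: [0, 0, 0, 0, 2, 0, 1, 2, 0, 1, 0, 2, 0, 1, 1]
(count[i] = number of elements equal to i)
Cumulative count: [0, 0, 0, 0, 2, 2, 3, 5, 5, 6, 6, 8, 8, 9, 10]
Sorted: [4, 4, 6, 7, 7, 9, 11, 11, 13, 14]


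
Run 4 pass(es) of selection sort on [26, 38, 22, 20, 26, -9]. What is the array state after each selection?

Pass 1: Select minimum -9 at index 5, swap -> [-9, 38, 22, 20, 26, 26]
Pass 2: Select minimum 20 at index 3, swap -> [-9, 20, 22, 38, 26, 26]
Pass 3: Select minimum 22 at index 2, swap -> [-9, 20, 22, 38, 26, 26]
Pass 4: Select minimum 26 at index 4, swap -> [-9, 20, 22, 26, 38, 26]
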